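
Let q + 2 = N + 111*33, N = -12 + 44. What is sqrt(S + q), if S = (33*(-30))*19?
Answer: I*sqrt(15117) ≈ 122.95*I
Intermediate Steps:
N = 32
q = 3693 (q = -2 + (32 + 111*33) = -2 + (32 + 3663) = -2 + 3695 = 3693)
S = -18810 (S = -990*19 = -18810)
sqrt(S + q) = sqrt(-18810 + 3693) = sqrt(-15117) = I*sqrt(15117)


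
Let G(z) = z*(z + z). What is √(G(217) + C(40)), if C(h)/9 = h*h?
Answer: 233*√2 ≈ 329.51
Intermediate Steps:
G(z) = 2*z² (G(z) = z*(2*z) = 2*z²)
C(h) = 9*h² (C(h) = 9*(h*h) = 9*h²)
√(G(217) + C(40)) = √(2*217² + 9*40²) = √(2*47089 + 9*1600) = √(94178 + 14400) = √108578 = 233*√2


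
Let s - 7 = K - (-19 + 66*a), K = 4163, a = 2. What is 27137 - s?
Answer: 23080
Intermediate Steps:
s = 4057 (s = 7 + (4163 - (-19 + 66*2)) = 7 + (4163 - (-19 + 132)) = 7 + (4163 - 1*113) = 7 + (4163 - 113) = 7 + 4050 = 4057)
27137 - s = 27137 - 1*4057 = 27137 - 4057 = 23080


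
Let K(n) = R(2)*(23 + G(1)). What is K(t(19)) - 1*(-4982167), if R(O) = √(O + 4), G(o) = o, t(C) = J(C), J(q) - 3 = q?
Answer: 4982167 + 24*√6 ≈ 4.9822e+6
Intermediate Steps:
J(q) = 3 + q
t(C) = 3 + C
R(O) = √(4 + O)
K(n) = 24*√6 (K(n) = √(4 + 2)*(23 + 1) = √6*24 = 24*√6)
K(t(19)) - 1*(-4982167) = 24*√6 - 1*(-4982167) = 24*√6 + 4982167 = 4982167 + 24*√6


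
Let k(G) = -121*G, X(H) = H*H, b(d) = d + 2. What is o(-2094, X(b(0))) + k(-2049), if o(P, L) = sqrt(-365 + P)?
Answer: 247929 + I*sqrt(2459) ≈ 2.4793e+5 + 49.588*I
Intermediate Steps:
b(d) = 2 + d
X(H) = H**2
o(-2094, X(b(0))) + k(-2049) = sqrt(-365 - 2094) - 121*(-2049) = sqrt(-2459) + 247929 = I*sqrt(2459) + 247929 = 247929 + I*sqrt(2459)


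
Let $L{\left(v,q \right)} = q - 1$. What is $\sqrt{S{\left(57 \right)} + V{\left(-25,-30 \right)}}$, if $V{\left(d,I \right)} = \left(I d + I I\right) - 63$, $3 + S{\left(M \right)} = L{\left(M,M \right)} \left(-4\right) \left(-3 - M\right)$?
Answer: $4 \sqrt{939} \approx 122.57$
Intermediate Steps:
$L{\left(v,q \right)} = -1 + q$
$S{\left(M \right)} = -3 + \left(-3 - M\right) \left(4 - 4 M\right)$ ($S{\left(M \right)} = -3 + \left(-1 + M\right) \left(-4\right) \left(-3 - M\right) = -3 + \left(4 - 4 M\right) \left(-3 - M\right) = -3 + \left(-3 - M\right) \left(4 - 4 M\right)$)
$V{\left(d,I \right)} = -63 + I^{2} + I d$ ($V{\left(d,I \right)} = \left(I d + I^{2}\right) - 63 = \left(I^{2} + I d\right) - 63 = -63 + I^{2} + I d$)
$\sqrt{S{\left(57 \right)} + V{\left(-25,-30 \right)}} = \sqrt{\left(-15 + 4 \cdot 57^{2} + 8 \cdot 57\right) - \left(-687 - 900\right)} = \sqrt{\left(-15 + 4 \cdot 3249 + 456\right) + \left(-63 + 900 + 750\right)} = \sqrt{\left(-15 + 12996 + 456\right) + 1587} = \sqrt{13437 + 1587} = \sqrt{15024} = 4 \sqrt{939}$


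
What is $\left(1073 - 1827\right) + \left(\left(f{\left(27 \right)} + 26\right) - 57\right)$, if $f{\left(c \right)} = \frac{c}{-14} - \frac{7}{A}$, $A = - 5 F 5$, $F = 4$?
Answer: $- \frac{550801}{700} \approx -786.86$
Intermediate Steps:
$A = -100$ ($A = \left(-5\right) 4 \cdot 5 = \left(-20\right) 5 = -100$)
$f{\left(c \right)} = \frac{7}{100} - \frac{c}{14}$ ($f{\left(c \right)} = \frac{c}{-14} - \frac{7}{-100} = c \left(- \frac{1}{14}\right) - - \frac{7}{100} = - \frac{c}{14} + \frac{7}{100} = \frac{7}{100} - \frac{c}{14}$)
$\left(1073 - 1827\right) + \left(\left(f{\left(27 \right)} + 26\right) - 57\right) = \left(1073 - 1827\right) + \left(\left(\left(\frac{7}{100} - \frac{27}{14}\right) + 26\right) - 57\right) = -754 + \left(\left(\left(\frac{7}{100} - \frac{27}{14}\right) + 26\right) - 57\right) = -754 + \left(\left(- \frac{1301}{700} + 26\right) - 57\right) = -754 + \left(\frac{16899}{700} - 57\right) = -754 - \frac{23001}{700} = - \frac{550801}{700}$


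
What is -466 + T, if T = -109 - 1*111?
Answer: -686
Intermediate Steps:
T = -220 (T = -109 - 111 = -220)
-466 + T = -466 - 220 = -686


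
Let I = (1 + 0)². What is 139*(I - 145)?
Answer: -20016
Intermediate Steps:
I = 1 (I = 1² = 1)
139*(I - 145) = 139*(1 - 145) = 139*(-144) = -20016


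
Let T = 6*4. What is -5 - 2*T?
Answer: -53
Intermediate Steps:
T = 24
-5 - 2*T = -5 - 2*24 = -5 - 48 = -53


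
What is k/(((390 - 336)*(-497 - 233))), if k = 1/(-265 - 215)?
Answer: 1/18921600 ≈ 5.2850e-8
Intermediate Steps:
k = -1/480 (k = 1/(-480) = -1/480 ≈ -0.0020833)
k/(((390 - 336)*(-497 - 233))) = -1/((-497 - 233)*(390 - 336))/480 = -1/(480*(54*(-730))) = -1/480/(-39420) = -1/480*(-1/39420) = 1/18921600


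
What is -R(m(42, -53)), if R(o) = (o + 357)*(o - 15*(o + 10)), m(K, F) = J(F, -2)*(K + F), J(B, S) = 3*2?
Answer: -225234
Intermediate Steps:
J(B, S) = 6
m(K, F) = 6*F + 6*K (m(K, F) = 6*(K + F) = 6*(F + K) = 6*F + 6*K)
R(o) = (-150 - 14*o)*(357 + o) (R(o) = (357 + o)*(o - 15*(10 + o)) = (357 + o)*(o + (-150 - 15*o)) = (357 + o)*(-150 - 14*o) = (-150 - 14*o)*(357 + o))
-R(m(42, -53)) = -(-53550 - 5148*(6*(-53) + 6*42) - 14*(6*(-53) + 6*42)²) = -(-53550 - 5148*(-318 + 252) - 14*(-318 + 252)²) = -(-53550 - 5148*(-66) - 14*(-66)²) = -(-53550 + 339768 - 14*4356) = -(-53550 + 339768 - 60984) = -1*225234 = -225234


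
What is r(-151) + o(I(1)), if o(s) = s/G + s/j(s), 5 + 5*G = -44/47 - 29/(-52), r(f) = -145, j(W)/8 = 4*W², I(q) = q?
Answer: -12274139/84128 ≈ -145.90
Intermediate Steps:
j(W) = 32*W² (j(W) = 8*(4*W²) = 32*W²)
G = -2629/2444 (G = -1 + (-44/47 - 29/(-52))/5 = -1 + (-44*1/47 - 29*(-1/52))/5 = -1 + (-44/47 + 29/52)/5 = -1 + (⅕)*(-925/2444) = -1 - 185/2444 = -2629/2444 ≈ -1.0757)
o(s) = -2444*s/2629 + 1/(32*s) (o(s) = s/(-2629/2444) + s/((32*s²)) = s*(-2444/2629) + s*(1/(32*s²)) = -2444*s/2629 + 1/(32*s))
r(-151) + o(I(1)) = -145 + (1/84128)*(2629 - 78208*1²)/1 = -145 + (1/84128)*1*(2629 - 78208*1) = -145 + (1/84128)*1*(2629 - 78208) = -145 + (1/84128)*1*(-75579) = -145 - 75579/84128 = -12274139/84128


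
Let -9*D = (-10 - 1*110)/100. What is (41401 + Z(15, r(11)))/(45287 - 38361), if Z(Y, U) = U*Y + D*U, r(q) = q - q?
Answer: 41401/6926 ≈ 5.9776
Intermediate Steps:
D = 2/15 (D = -(-10 - 1*110)/(9*100) = -(-10 - 110)/(9*100) = -(-40)/(3*100) = -⅑*(-6/5) = 2/15 ≈ 0.13333)
r(q) = 0
Z(Y, U) = 2*U/15 + U*Y (Z(Y, U) = U*Y + 2*U/15 = 2*U/15 + U*Y)
(41401 + Z(15, r(11)))/(45287 - 38361) = (41401 + (1/15)*0*(2 + 15*15))/(45287 - 38361) = (41401 + (1/15)*0*(2 + 225))/6926 = (41401 + (1/15)*0*227)*(1/6926) = (41401 + 0)*(1/6926) = 41401*(1/6926) = 41401/6926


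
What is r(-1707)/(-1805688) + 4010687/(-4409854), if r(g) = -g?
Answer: -1208262834739/1327136741592 ≈ -0.91043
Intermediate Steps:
r(-1707)/(-1805688) + 4010687/(-4409854) = -1*(-1707)/(-1805688) + 4010687/(-4409854) = 1707*(-1/1805688) + 4010687*(-1/4409854) = -569/601896 - 4010687/4409854 = -1208262834739/1327136741592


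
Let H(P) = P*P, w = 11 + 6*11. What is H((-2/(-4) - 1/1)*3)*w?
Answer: 693/4 ≈ 173.25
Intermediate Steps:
w = 77 (w = 11 + 66 = 77)
H(P) = P**2
H((-2/(-4) - 1/1)*3)*w = ((-2/(-4) - 1/1)*3)**2*77 = ((-2*(-1/4) - 1*1)*3)**2*77 = ((1/2 - 1)*3)**2*77 = (-1/2*3)**2*77 = (-3/2)**2*77 = (9/4)*77 = 693/4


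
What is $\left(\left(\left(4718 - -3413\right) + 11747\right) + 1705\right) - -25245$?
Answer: $46828$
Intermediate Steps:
$\left(\left(\left(4718 - -3413\right) + 11747\right) + 1705\right) - -25245 = \left(\left(\left(4718 + 3413\right) + 11747\right) + 1705\right) + 25245 = \left(\left(8131 + 11747\right) + 1705\right) + 25245 = \left(19878 + 1705\right) + 25245 = 21583 + 25245 = 46828$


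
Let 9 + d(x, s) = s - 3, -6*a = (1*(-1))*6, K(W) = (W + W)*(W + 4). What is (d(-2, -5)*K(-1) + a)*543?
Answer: 55929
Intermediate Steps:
K(W) = 2*W*(4 + W) (K(W) = (2*W)*(4 + W) = 2*W*(4 + W))
a = 1 (a = -1*(-1)*6/6 = -(-1)*6/6 = -⅙*(-6) = 1)
d(x, s) = -12 + s (d(x, s) = -9 + (s - 3) = -9 + (-3 + s) = -12 + s)
(d(-2, -5)*K(-1) + a)*543 = ((-12 - 5)*(2*(-1)*(4 - 1)) + 1)*543 = (-34*(-1)*3 + 1)*543 = (-17*(-6) + 1)*543 = (102 + 1)*543 = 103*543 = 55929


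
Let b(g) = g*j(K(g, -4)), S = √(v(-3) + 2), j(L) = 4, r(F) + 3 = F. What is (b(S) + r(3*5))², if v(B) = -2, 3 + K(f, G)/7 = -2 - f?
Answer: 144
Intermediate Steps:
r(F) = -3 + F
K(f, G) = -35 - 7*f (K(f, G) = -21 + 7*(-2 - f) = -21 + (-14 - 7*f) = -35 - 7*f)
S = 0 (S = √(-2 + 2) = √0 = 0)
b(g) = 4*g (b(g) = g*4 = 4*g)
(b(S) + r(3*5))² = (4*0 + (-3 + 3*5))² = (0 + (-3 + 15))² = (0 + 12)² = 12² = 144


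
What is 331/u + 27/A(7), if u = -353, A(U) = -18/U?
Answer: -8075/706 ≈ -11.438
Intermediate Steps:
331/u + 27/A(7) = 331/(-353) + 27/((-18/7)) = 331*(-1/353) + 27/((-18*⅐)) = -331/353 + 27/(-18/7) = -331/353 + 27*(-7/18) = -331/353 - 21/2 = -8075/706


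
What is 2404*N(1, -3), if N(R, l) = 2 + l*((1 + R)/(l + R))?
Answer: 12020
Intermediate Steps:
N(R, l) = 2 + l*(1 + R)/(R + l) (N(R, l) = 2 + l*((1 + R)/(R + l)) = 2 + l*(1 + R)/(R + l))
2404*N(1, -3) = 2404*((2*1 + 3*(-3) + 1*(-3))/(1 - 3)) = 2404*((2 - 9 - 3)/(-2)) = 2404*(-1/2*(-10)) = 2404*5 = 12020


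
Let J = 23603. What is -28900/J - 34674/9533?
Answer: -1093914122/225007399 ≈ -4.8617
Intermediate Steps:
-28900/J - 34674/9533 = -28900/23603 - 34674/9533 = -1093914122/225007399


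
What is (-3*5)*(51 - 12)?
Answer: -585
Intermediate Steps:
(-3*5)*(51 - 12) = -15*39 = -585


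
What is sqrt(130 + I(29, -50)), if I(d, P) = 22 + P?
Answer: sqrt(102) ≈ 10.100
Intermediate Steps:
sqrt(130 + I(29, -50)) = sqrt(130 + (22 - 50)) = sqrt(130 - 28) = sqrt(102)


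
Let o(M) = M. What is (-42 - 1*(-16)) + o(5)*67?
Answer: 309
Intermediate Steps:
(-42 - 1*(-16)) + o(5)*67 = (-42 - 1*(-16)) + 5*67 = (-42 + 16) + 335 = -26 + 335 = 309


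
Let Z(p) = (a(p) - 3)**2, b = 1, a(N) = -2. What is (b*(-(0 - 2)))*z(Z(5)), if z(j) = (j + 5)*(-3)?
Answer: -180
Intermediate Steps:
Z(p) = 25 (Z(p) = (-2 - 3)**2 = (-5)**2 = 25)
z(j) = -15 - 3*j (z(j) = (5 + j)*(-3) = -15 - 3*j)
(b*(-(0 - 2)))*z(Z(5)) = (1*(-(0 - 2)))*(-15 - 3*25) = (1*(-1*(-2)))*(-15 - 75) = (1*2)*(-90) = 2*(-90) = -180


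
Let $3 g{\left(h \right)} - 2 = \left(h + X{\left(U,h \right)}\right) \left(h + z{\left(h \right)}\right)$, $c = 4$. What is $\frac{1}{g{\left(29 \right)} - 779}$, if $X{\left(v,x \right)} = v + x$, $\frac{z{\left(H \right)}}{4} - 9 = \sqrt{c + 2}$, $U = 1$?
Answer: $\frac{375}{159652} - \frac{59 \sqrt{6}}{159652} \approx 0.0014436$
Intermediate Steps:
$z{\left(H \right)} = 36 + 4 \sqrt{6}$ ($z{\left(H \right)} = 36 + 4 \sqrt{4 + 2} = 36 + 4 \sqrt{6}$)
$g{\left(h \right)} = \frac{2}{3} + \frac{\left(1 + 2 h\right) \left(36 + h + 4 \sqrt{6}\right)}{3}$ ($g{\left(h \right)} = \frac{2}{3} + \frac{\left(h + \left(1 + h\right)\right) \left(h + \left(36 + 4 \sqrt{6}\right)\right)}{3} = \frac{2}{3} + \frac{\left(1 + 2 h\right) \left(36 + h + 4 \sqrt{6}\right)}{3}$)
$\frac{1}{g{\left(29 \right)} - 779} = \frac{1}{\left(\frac{38}{3} + \frac{2 \cdot 29^{2}}{3} + \frac{4 \sqrt{6}}{3} + \frac{73}{3} \cdot 29 + \frac{8}{3} \cdot 29 \sqrt{6}\right) - 779} = \frac{1}{\left(\frac{38}{3} + \frac{2}{3} \cdot 841 + \frac{4 \sqrt{6}}{3} + \frac{2117}{3} + \frac{232 \sqrt{6}}{3}\right) - 779} = \frac{1}{\left(\frac{38}{3} + \frac{1682}{3} + \frac{4 \sqrt{6}}{3} + \frac{2117}{3} + \frac{232 \sqrt{6}}{3}\right) - 779} = \frac{1}{\left(1279 + \frac{236 \sqrt{6}}{3}\right) - 779} = \frac{1}{500 + \frac{236 \sqrt{6}}{3}}$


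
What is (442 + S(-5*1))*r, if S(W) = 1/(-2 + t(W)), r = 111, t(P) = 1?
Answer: 48951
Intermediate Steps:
S(W) = -1 (S(W) = 1/(-2 + 1) = 1/(-1) = -1)
(442 + S(-5*1))*r = (442 - 1)*111 = 441*111 = 48951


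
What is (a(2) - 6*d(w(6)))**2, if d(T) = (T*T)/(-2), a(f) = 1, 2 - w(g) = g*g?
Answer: 12033961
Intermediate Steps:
w(g) = 2 - g**2 (w(g) = 2 - g*g = 2 - g**2)
d(T) = -T**2/2 (d(T) = T**2*(-1/2) = -T**2/2)
(a(2) - 6*d(w(6)))**2 = (1 - (-3)*(2 - 1*6**2)**2)**2 = (1 - (-3)*(2 - 1*36)**2)**2 = (1 - (-3)*(2 - 36)**2)**2 = (1 - (-3)*(-34)**2)**2 = (1 - (-3)*1156)**2 = (1 - 6*(-578))**2 = (1 + 3468)**2 = 3469**2 = 12033961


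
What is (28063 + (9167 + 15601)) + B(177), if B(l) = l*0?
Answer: 52831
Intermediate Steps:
B(l) = 0
(28063 + (9167 + 15601)) + B(177) = (28063 + (9167 + 15601)) + 0 = (28063 + 24768) + 0 = 52831 + 0 = 52831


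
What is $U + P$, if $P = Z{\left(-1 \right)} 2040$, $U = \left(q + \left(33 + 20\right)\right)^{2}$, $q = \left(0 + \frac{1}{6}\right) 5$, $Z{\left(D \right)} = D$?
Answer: $\frac{30889}{36} \approx 858.03$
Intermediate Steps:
$q = \frac{5}{6}$ ($q = \left(0 + \frac{1}{6}\right) 5 = \frac{1}{6} \cdot 5 = \frac{5}{6} \approx 0.83333$)
$U = \frac{104329}{36}$ ($U = \left(\frac{5}{6} + \left(33 + 20\right)\right)^{2} = \left(\frac{5}{6} + 53\right)^{2} = \left(\frac{323}{6}\right)^{2} = \frac{104329}{36} \approx 2898.0$)
$P = -2040$ ($P = \left(-1\right) 2040 = -2040$)
$U + P = \frac{104329}{36} - 2040 = \frac{30889}{36}$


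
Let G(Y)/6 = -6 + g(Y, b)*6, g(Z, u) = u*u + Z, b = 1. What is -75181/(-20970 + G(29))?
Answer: 75181/19926 ≈ 3.7730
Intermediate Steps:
g(Z, u) = Z + u**2 (g(Z, u) = u**2 + Z = Z + u**2)
G(Y) = 36*Y (G(Y) = 6*(-6 + (Y + 1**2)*6) = 6*(-6 + (Y + 1)*6) = 6*(-6 + (1 + Y)*6) = 6*(-6 + (6 + 6*Y)) = 6*(6*Y) = 36*Y)
-75181/(-20970 + G(29)) = -75181/(-20970 + 36*29) = -75181/(-20970 + 1044) = -75181/(-19926) = -75181*(-1/19926) = 75181/19926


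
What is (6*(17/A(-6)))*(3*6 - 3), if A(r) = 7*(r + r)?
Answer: -255/14 ≈ -18.214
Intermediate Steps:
A(r) = 14*r (A(r) = 7*(2*r) = 14*r)
(6*(17/A(-6)))*(3*6 - 3) = (6*(17/((14*(-6)))))*(3*6 - 3) = (6*(17/(-84)))*(18 - 3) = (6*(17*(-1/84)))*15 = (6*(-17/84))*15 = -17/14*15 = -255/14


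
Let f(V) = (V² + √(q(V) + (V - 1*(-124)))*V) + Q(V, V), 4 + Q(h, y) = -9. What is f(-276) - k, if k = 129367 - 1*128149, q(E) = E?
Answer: 74945 - 552*I*√107 ≈ 74945.0 - 5709.9*I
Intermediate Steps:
Q(h, y) = -13 (Q(h, y) = -4 - 9 = -13)
k = 1218 (k = 129367 - 128149 = 1218)
f(V) = -13 + V² + V*√(124 + 2*V) (f(V) = (V² + √(V + (V - 1*(-124)))*V) - 13 = (V² + √(V + (V + 124))*V) - 13 = (V² + √(V + (124 + V))*V) - 13 = (V² + √(124 + 2*V)*V) - 13 = (V² + V*√(124 + 2*V)) - 13 = -13 + V² + V*√(124 + 2*V))
f(-276) - k = (-13 + (-276)² - 276*√(124 + 2*(-276))) - 1*1218 = (-13 + 76176 - 276*√(124 - 552)) - 1218 = (-13 + 76176 - 552*I*√107) - 1218 = (76163 - 552*I*√107) - 1218 = 74945 - 552*I*√107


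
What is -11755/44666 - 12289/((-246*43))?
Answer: 106139021/118119237 ≈ 0.89857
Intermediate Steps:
-11755/44666 - 12289/((-246*43)) = -11755*1/44666 - 12289/(-10578) = -11755/44666 - 12289*(-1/10578) = -11755/44666 + 12289/10578 = 106139021/118119237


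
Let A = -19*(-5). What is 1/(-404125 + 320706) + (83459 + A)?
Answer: 6969991125/83419 ≈ 83554.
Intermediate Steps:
A = 95
1/(-404125 + 320706) + (83459 + A) = 1/(-404125 + 320706) + (83459 + 95) = 1/(-83419) + 83554 = -1/83419 + 83554 = 6969991125/83419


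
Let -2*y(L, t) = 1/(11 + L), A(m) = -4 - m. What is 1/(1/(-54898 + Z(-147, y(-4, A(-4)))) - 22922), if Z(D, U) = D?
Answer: -55045/1261741491 ≈ -4.3626e-5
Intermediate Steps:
y(L, t) = -1/(2*(11 + L))
1/(1/(-54898 + Z(-147, y(-4, A(-4)))) - 22922) = 1/(1/(-54898 - 147) - 22922) = 1/(1/(-55045) - 22922) = 1/(-1/55045 - 22922) = 1/(-1261741491/55045) = -55045/1261741491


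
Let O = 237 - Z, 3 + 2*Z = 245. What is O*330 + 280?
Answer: 38560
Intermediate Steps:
Z = 121 (Z = -3/2 + (½)*245 = -3/2 + 245/2 = 121)
O = 116 (O = 237 - 1*121 = 237 - 121 = 116)
O*330 + 280 = 116*330 + 280 = 38280 + 280 = 38560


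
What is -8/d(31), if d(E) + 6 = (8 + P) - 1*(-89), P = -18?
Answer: -8/73 ≈ -0.10959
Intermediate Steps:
d(E) = 73 (d(E) = -6 + ((8 - 18) - 1*(-89)) = -6 + (-10 + 89) = -6 + 79 = 73)
-8/d(31) = -8/73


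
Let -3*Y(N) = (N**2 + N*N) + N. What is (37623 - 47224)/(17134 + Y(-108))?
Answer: -9601/9394 ≈ -1.0220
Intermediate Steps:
Y(N) = -2*N**2/3 - N/3 (Y(N) = -((N**2 + N*N) + N)/3 = -((N**2 + N**2) + N)/3 = -(2*N**2 + N)/3 = -(N + 2*N**2)/3 = -2*N**2/3 - N/3)
(37623 - 47224)/(17134 + Y(-108)) = (37623 - 47224)/(17134 - 1/3*(-108)*(1 + 2*(-108))) = -9601/(17134 - 1/3*(-108)*(1 - 216)) = -9601/(17134 - 1/3*(-108)*(-215)) = -9601/(17134 - 7740) = -9601/9394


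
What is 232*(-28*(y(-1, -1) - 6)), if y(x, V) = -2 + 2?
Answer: 38976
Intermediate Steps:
y(x, V) = 0
232*(-28*(y(-1, -1) - 6)) = 232*(-28*(0 - 6)) = 232*(-28*(-6)) = 232*168 = 38976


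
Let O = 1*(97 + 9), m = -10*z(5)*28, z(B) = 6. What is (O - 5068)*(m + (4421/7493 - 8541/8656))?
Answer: 270403036277937/32429704 ≈ 8.3381e+6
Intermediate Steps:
m = -1680 (m = -10*6*28 = -60*28 = -1680)
O = 106 (O = 1*106 = 106)
(O - 5068)*(m + (4421/7493 - 8541/8656)) = (106 - 5068)*(-1680 + (4421/7493 - 8541/8656)) = -4962*(-1680 + (4421*(1/7493) - 8541*1/8656)) = -4962*(-1680 + (4421/7493 - 8541/8656)) = -4962*(-1680 - 25729537/64859408) = -4962*(-108989534977/64859408) = 270403036277937/32429704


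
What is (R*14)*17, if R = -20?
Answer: -4760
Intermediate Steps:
(R*14)*17 = -20*14*17 = -280*17 = -4760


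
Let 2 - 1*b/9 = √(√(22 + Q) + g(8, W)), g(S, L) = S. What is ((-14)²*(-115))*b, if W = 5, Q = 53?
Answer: -405720 + 202860*√(8 + 5*√3) ≈ 4.2229e+5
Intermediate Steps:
b = 18 - 9*√(8 + 5*√3) (b = 18 - 9*√(√(22 + 53) + 8) = 18 - 9*√(√75 + 8) = 18 - 9*√(5*√3 + 8) = 18 - 9*√(8 + 5*√3) ≈ -18.735)
((-14)²*(-115))*b = ((-14)²*(-115))*(18 - 9*√(8 + 5*√3)) = (196*(-115))*(18 - 9*√(8 + 5*√3)) = -22540*(18 - 9*√(8 + 5*√3)) = -405720 + 202860*√(8 + 5*√3)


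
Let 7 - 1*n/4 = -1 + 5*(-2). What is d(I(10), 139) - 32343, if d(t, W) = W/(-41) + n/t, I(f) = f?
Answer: -6629534/205 ≈ -32339.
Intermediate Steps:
n = 72 (n = 28 - 4*(-1 + 5*(-2)) = 28 - 4*(-1 - 10) = 28 - 4*(-11) = 28 + 44 = 72)
d(t, W) = 72/t - W/41 (d(t, W) = W/(-41) + 72/t = W*(-1/41) + 72/t = -W/41 + 72/t = 72/t - W/41)
d(I(10), 139) - 32343 = (72/10 - 1/41*139) - 32343 = (72*(⅒) - 139/41) - 32343 = (36/5 - 139/41) - 32343 = 781/205 - 32343 = -6629534/205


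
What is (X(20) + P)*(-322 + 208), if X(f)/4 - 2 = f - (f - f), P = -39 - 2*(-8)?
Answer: -7410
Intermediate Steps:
P = -23 (P = -39 - 1*(-16) = -39 + 16 = -23)
X(f) = 8 + 4*f (X(f) = 8 + 4*(f - (f - f)) = 8 + 4*(f - 1*0) = 8 + 4*(f + 0) = 8 + 4*f)
(X(20) + P)*(-322 + 208) = ((8 + 4*20) - 23)*(-322 + 208) = ((8 + 80) - 23)*(-114) = (88 - 23)*(-114) = 65*(-114) = -7410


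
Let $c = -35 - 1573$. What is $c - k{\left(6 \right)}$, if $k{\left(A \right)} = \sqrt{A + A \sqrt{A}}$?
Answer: $-1608 - \sqrt{6 + 6 \sqrt{6}} \approx -1612.5$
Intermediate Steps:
$c = -1608$ ($c = -35 - 1573 = -1608$)
$k{\left(A \right)} = \sqrt{A + A^{\frac{3}{2}}}$
$c - k{\left(6 \right)} = -1608 - \sqrt{6 + 6^{\frac{3}{2}}} = -1608 - \sqrt{6 + 6 \sqrt{6}}$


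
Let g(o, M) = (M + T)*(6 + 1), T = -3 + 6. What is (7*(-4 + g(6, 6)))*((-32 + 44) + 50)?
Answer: 25606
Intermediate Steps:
T = 3
g(o, M) = 21 + 7*M (g(o, M) = (M + 3)*(6 + 1) = (3 + M)*7 = 21 + 7*M)
(7*(-4 + g(6, 6)))*((-32 + 44) + 50) = (7*(-4 + (21 + 7*6)))*((-32 + 44) + 50) = (7*(-4 + (21 + 42)))*(12 + 50) = (7*(-4 + 63))*62 = (7*59)*62 = 413*62 = 25606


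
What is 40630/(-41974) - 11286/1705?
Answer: -796177/104935 ≈ -7.5873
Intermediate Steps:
40630/(-41974) - 11286/1705 = 40630*(-1/41974) - 11286*1/1705 = -20315/20987 - 1026/155 = -796177/104935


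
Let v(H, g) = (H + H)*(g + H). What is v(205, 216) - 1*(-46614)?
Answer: 219224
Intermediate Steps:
v(H, g) = 2*H*(H + g) (v(H, g) = (2*H)*(H + g) = 2*H*(H + g))
v(205, 216) - 1*(-46614) = 2*205*(205 + 216) - 1*(-46614) = 2*205*421 + 46614 = 172610 + 46614 = 219224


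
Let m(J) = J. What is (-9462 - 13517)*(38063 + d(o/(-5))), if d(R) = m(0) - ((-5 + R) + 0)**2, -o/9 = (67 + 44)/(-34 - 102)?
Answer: -403993339397021/462400 ≈ -8.7369e+8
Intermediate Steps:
o = 999/136 (o = -9*(67 + 44)/(-34 - 102) = -999/(-136) = -999*(-1)/136 = -9*(-111/136) = 999/136 ≈ 7.3456)
d(R) = -(-5 + R)**2 (d(R) = 0 - ((-5 + R) + 0)**2 = 0 - (-5 + R)**2 = -(-5 + R)**2)
(-9462 - 13517)*(38063 + d(o/(-5))) = (-9462 - 13517)*(38063 - (-5 + (999/136)/(-5))**2) = -22979*(38063 - (-5 + (999/136)*(-1/5))**2) = -22979*(38063 - (-5 - 999/680)**2) = -22979*(38063 - (-4399/680)**2) = -22979*(38063 - 1*19351201/462400) = -22979*(38063 - 19351201/462400) = -22979*17580979999/462400 = -403993339397021/462400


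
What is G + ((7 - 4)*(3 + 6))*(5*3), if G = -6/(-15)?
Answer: 2027/5 ≈ 405.40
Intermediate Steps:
G = ⅖ (G = -6*(-1/15) = ⅖ ≈ 0.40000)
G + ((7 - 4)*(3 + 6))*(5*3) = ⅖ + ((7 - 4)*(3 + 6))*(5*3) = ⅖ + (3*9)*15 = ⅖ + 27*15 = ⅖ + 405 = 2027/5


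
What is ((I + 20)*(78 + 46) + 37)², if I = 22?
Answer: 27510025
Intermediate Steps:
((I + 20)*(78 + 46) + 37)² = ((22 + 20)*(78 + 46) + 37)² = (42*124 + 37)² = (5208 + 37)² = 5245² = 27510025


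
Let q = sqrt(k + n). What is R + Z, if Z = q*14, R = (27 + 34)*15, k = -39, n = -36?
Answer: 915 + 70*I*sqrt(3) ≈ 915.0 + 121.24*I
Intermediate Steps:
q = 5*I*sqrt(3) (q = sqrt(-39 - 36) = sqrt(-75) = 5*I*sqrt(3) ≈ 8.6602*I)
R = 915 (R = 61*15 = 915)
Z = 70*I*sqrt(3) (Z = (5*I*sqrt(3))*14 = 70*I*sqrt(3) ≈ 121.24*I)
R + Z = 915 + 70*I*sqrt(3)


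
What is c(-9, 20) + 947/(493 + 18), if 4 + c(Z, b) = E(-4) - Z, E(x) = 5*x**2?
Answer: 44382/511 ≈ 86.853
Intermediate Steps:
c(Z, b) = 76 - Z (c(Z, b) = -4 + (5*(-4)**2 - Z) = -4 + (5*16 - Z) = -4 + (80 - Z) = 76 - Z)
c(-9, 20) + 947/(493 + 18) = (76 - 1*(-9)) + 947/(493 + 18) = (76 + 9) + 947/511 = 85 + 947*(1/511) = 85 + 947/511 = 44382/511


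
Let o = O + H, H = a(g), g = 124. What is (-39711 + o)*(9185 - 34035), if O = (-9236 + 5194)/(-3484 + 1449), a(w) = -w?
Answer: 402869109510/407 ≈ 9.8985e+8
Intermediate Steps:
O = 4042/2035 (O = -4042/(-2035) = -4042*(-1/2035) = 4042/2035 ≈ 1.9862)
H = -124 (H = -1*124 = -124)
o = -248298/2035 (o = 4042/2035 - 124 = -248298/2035 ≈ -122.01)
(-39711 + o)*(9185 - 34035) = (-39711 - 248298/2035)*(9185 - 34035) = -81060183/2035*(-24850) = 402869109510/407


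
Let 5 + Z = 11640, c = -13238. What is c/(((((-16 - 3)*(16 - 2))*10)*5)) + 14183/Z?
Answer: 2635831/1190350 ≈ 2.2143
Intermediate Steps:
Z = 11635 (Z = -5 + 11640 = 11635)
c/(((((-16 - 3)*(16 - 2))*10)*5)) + 14183/Z = -13238*1/(50*(-16 - 3)*(16 - 2)) + 14183/11635 = -13238/((-19*14*10)*5) + 14183*(1/11635) = -13238/(-266*10*5) + 1091/895 = -13238/((-2660*5)) + 1091/895 = -13238/(-13300) + 1091/895 = -13238*(-1/13300) + 1091/895 = 6619/6650 + 1091/895 = 2635831/1190350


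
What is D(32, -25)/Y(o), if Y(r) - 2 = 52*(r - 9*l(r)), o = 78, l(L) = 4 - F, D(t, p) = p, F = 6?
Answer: -25/4994 ≈ -0.0050060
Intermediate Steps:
l(L) = -2 (l(L) = 4 - 1*6 = 4 - 6 = -2)
Y(r) = 938 + 52*r (Y(r) = 2 + 52*(r - 9*(-2)) = 2 + 52*(r + 18) = 2 + 52*(18 + r) = 2 + (936 + 52*r) = 938 + 52*r)
D(32, -25)/Y(o) = -25/(938 + 52*78) = -25/(938 + 4056) = -25/4994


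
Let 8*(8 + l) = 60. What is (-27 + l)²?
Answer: 3025/4 ≈ 756.25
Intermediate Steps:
l = -½ (l = -8 + (⅛)*60 = -8 + 15/2 = -½ ≈ -0.50000)
(-27 + l)² = (-27 - ½)² = (-55/2)² = 3025/4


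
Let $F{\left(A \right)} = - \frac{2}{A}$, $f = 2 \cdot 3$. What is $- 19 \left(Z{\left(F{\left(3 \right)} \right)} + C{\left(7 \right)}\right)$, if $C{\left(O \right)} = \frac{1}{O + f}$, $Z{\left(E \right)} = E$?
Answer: $\frac{437}{39} \approx 11.205$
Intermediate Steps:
$f = 6$
$C{\left(O \right)} = \frac{1}{6 + O}$ ($C{\left(O \right)} = \frac{1}{O + 6} = \frac{1}{6 + O}$)
$- 19 \left(Z{\left(F{\left(3 \right)} \right)} + C{\left(7 \right)}\right) = - 19 \left(- \frac{2}{3} + \frac{1}{6 + 7}\right) = - 19 \left(\left(-2\right) \frac{1}{3} + \frac{1}{13}\right) = - 19 \left(- \frac{2}{3} + \frac{1}{13}\right) = \left(-19\right) \left(- \frac{23}{39}\right) = \frac{437}{39}$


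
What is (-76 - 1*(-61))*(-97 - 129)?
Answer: 3390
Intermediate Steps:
(-76 - 1*(-61))*(-97 - 129) = (-76 + 61)*(-226) = -15*(-226) = 3390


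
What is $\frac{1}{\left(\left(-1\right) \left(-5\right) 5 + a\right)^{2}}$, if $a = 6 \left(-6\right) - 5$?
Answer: $\frac{1}{256} \approx 0.0039063$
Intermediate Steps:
$a = -41$ ($a = -36 - 5 = -41$)
$\frac{1}{\left(\left(-1\right) \left(-5\right) 5 + a\right)^{2}} = \frac{1}{\left(\left(-1\right) \left(-5\right) 5 - 41\right)^{2}} = \frac{1}{\left(5 \cdot 5 - 41\right)^{2}} = \frac{1}{\left(25 - 41\right)^{2}} = \frac{1}{\left(-16\right)^{2}} = \frac{1}{256}$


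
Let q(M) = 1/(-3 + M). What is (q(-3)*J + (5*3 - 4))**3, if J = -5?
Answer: 357911/216 ≈ 1657.0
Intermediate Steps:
(q(-3)*J + (5*3 - 4))**3 = (-5/(-3 - 3) + (5*3 - 4))**3 = (-5/(-6) + (15 - 4))**3 = (-1/6*(-5) + 11)**3 = (5/6 + 11)**3 = (71/6)**3 = 357911/216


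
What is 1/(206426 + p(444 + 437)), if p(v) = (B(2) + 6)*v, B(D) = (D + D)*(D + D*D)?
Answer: 1/232856 ≈ 4.2945e-6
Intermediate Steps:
B(D) = 2*D*(D + D²) (B(D) = (2*D)*(D + D²) = 2*D*(D + D²))
p(v) = 30*v (p(v) = (2*2²*(1 + 2) + 6)*v = (2*4*3 + 6)*v = (24 + 6)*v = 30*v)
1/(206426 + p(444 + 437)) = 1/(206426 + 30*(444 + 437)) = 1/(206426 + 30*881) = 1/(206426 + 26430) = 1/232856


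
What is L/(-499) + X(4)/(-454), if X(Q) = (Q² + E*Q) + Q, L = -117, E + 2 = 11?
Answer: 12587/113273 ≈ 0.11112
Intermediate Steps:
E = 9 (E = -2 + 11 = 9)
X(Q) = Q² + 10*Q (X(Q) = (Q² + 9*Q) + Q = Q² + 10*Q)
L/(-499) + X(4)/(-454) = -117/(-499) + (4*(10 + 4))/(-454) = -117*(-1/499) + (4*14)*(-1/454) = 117/499 + 56*(-1/454) = 117/499 - 28/227 = 12587/113273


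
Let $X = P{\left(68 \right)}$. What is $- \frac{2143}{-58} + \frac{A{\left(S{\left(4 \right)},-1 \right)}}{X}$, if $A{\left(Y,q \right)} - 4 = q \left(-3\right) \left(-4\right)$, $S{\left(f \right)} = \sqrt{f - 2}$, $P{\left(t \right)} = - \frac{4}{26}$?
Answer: $\frac{5159}{58} \approx 88.948$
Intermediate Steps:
$P{\left(t \right)} = - \frac{2}{13}$ ($P{\left(t \right)} = \left(-4\right) \frac{1}{26} = - \frac{2}{13}$)
$S{\left(f \right)} = \sqrt{-2 + f}$
$X = - \frac{2}{13} \approx -0.15385$
$A{\left(Y,q \right)} = 4 + 12 q$ ($A{\left(Y,q \right)} = 4 + q \left(-3\right) \left(-4\right) = 4 + - 3 q \left(-4\right) = 4 + 12 q$)
$- \frac{2143}{-58} + \frac{A{\left(S{\left(4 \right)},-1 \right)}}{X} = - \frac{2143}{-58} + \frac{4 + 12 \left(-1\right)}{- \frac{2}{13}} = \left(-2143\right) \left(- \frac{1}{58}\right) + \left(4 - 12\right) \left(- \frac{13}{2}\right) = \frac{2143}{58} - -52 = \frac{2143}{58} + 52 = \frac{5159}{58}$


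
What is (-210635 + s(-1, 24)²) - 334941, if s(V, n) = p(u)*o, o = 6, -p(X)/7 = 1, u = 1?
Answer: -543812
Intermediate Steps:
p(X) = -7 (p(X) = -7*1 = -7)
s(V, n) = -42 (s(V, n) = -7*6 = -42)
(-210635 + s(-1, 24)²) - 334941 = (-210635 + (-42)²) - 334941 = (-210635 + 1764) - 334941 = -208871 - 334941 = -543812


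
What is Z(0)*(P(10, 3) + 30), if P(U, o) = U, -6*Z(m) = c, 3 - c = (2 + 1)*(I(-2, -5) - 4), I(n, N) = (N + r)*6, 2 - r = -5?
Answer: 140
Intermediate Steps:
r = 7 (r = 2 - 1*(-5) = 2 + 5 = 7)
I(n, N) = 42 + 6*N (I(n, N) = (N + 7)*6 = (7 + N)*6 = 42 + 6*N)
c = -21 (c = 3 - (2 + 1)*((42 + 6*(-5)) - 4) = 3 - 3*((42 - 30) - 4) = 3 - 3*(12 - 4) = 3 - 3*8 = 3 - 1*24 = 3 - 24 = -21)
Z(m) = 7/2 (Z(m) = -⅙*(-21) = 7/2)
Z(0)*(P(10, 3) + 30) = 7*(10 + 30)/2 = (7/2)*40 = 140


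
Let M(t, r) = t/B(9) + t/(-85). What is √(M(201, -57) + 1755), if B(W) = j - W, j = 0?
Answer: √112512885/255 ≈ 41.597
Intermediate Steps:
B(W) = -W (B(W) = 0 - W = -W)
M(t, r) = -94*t/765 (M(t, r) = t/((-1*9)) + t/(-85) = t/(-9) + t*(-1/85) = t*(-⅑) - t/85 = -t/9 - t/85 = -94*t/765)
√(M(201, -57) + 1755) = √(-94/765*201 + 1755) = √(-6298/255 + 1755) = √(441227/255) = √112512885/255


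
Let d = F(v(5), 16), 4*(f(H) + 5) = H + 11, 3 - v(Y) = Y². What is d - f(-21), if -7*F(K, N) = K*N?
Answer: 809/14 ≈ 57.786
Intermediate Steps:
v(Y) = 3 - Y²
F(K, N) = -K*N/7
f(H) = -9/4 + H/4 (f(H) = -5 + (H + 11)/4 = -5 + (11 + H)/4 = -5 + (11/4 + H/4) = -9/4 + H/4)
d = 352/7 (d = -⅐*(3 - 1*5²)*16 = -⅐*(3 - 1*25)*16 = -⅐*(3 - 25)*16 = -⅐*(-22)*16 = 352/7 ≈ 50.286)
d - f(-21) = 352/7 - (-9/4 + (¼)*(-21)) = 352/7 - (-9/4 - 21/4) = 352/7 - 1*(-15/2) = 352/7 + 15/2 = 809/14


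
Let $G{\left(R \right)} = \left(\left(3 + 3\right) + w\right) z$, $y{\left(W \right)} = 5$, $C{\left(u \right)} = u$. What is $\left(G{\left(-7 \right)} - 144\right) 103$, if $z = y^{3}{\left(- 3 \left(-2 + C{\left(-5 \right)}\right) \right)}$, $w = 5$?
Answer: $126793$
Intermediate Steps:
$z = 125$ ($z = 5^{3} = 125$)
$G{\left(R \right)} = 1375$ ($G{\left(R \right)} = \left(\left(3 + 3\right) + 5\right) 125 = \left(6 + 5\right) 125 = 11 \cdot 125 = 1375$)
$\left(G{\left(-7 \right)} - 144\right) 103 = \left(1375 - 144\right) 103 = 1231 \cdot 103 = 126793$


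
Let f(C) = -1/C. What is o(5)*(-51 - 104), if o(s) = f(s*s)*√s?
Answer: 31*√5/5 ≈ 13.864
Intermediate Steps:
o(s) = -1/s^(3/2) (o(s) = (-1/(s*s))*√s = (-1/(s²))*√s = (-1/s²)*√s = -1/s^(3/2))
o(5)*(-51 - 104) = (-1/5^(3/2))*(-51 - 104) = -√5/25*(-155) = 31*√5/5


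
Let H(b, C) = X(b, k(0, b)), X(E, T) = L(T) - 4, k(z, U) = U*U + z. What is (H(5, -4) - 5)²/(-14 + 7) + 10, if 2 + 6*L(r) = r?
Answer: 1559/252 ≈ 6.1865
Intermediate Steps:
k(z, U) = z + U² (k(z, U) = U² + z = z + U²)
L(r) = -⅓ + r/6
X(E, T) = -13/3 + T/6 (X(E, T) = (-⅓ + T/6) - 4 = -13/3 + T/6)
H(b, C) = -13/3 + b²/6 (H(b, C) = -13/3 + (0 + b²)/6 = -13/3 + b²/6)
(H(5, -4) - 5)²/(-14 + 7) + 10 = ((-13/3 + (⅙)*5²) - 5)²/(-14 + 7) + 10 = ((-13/3 + (⅙)*25) - 5)²/(-7) + 10 = ((-13/3 + 25/6) - 5)²*(-⅐) + 10 = (-⅙ - 5)²*(-⅐) + 10 = (-31/6)²*(-⅐) + 10 = (961/36)*(-⅐) + 10 = -961/252 + 10 = 1559/252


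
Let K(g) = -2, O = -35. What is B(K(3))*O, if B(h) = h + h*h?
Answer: -70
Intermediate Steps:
B(h) = h + h²
B(K(3))*O = -2*(1 - 2)*(-35) = -2*(-1)*(-35) = 2*(-35) = -70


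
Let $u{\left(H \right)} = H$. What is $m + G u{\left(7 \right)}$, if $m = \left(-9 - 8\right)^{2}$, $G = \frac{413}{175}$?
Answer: $\frac{7638}{25} \approx 305.52$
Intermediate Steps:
$G = \frac{59}{25}$ ($G = 413 \cdot \frac{1}{175} = \frac{59}{25} \approx 2.36$)
$m = 289$ ($m = \left(-17\right)^{2} = 289$)
$m + G u{\left(7 \right)} = 289 + \frac{59}{25} \cdot 7 = 289 + \frac{413}{25} = \frac{7638}{25}$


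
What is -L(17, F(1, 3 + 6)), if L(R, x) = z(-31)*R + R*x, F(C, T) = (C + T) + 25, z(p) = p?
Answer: -68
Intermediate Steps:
F(C, T) = 25 + C + T
L(R, x) = -31*R + R*x
-L(17, F(1, 3 + 6)) = -17*(-31 + (25 + 1 + (3 + 6))) = -17*(-31 + (25 + 1 + 9)) = -17*(-31 + 35) = -17*4 = -1*68 = -68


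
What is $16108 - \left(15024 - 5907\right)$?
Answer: $6991$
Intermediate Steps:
$16108 - \left(15024 - 5907\right) = 16108 - 9117 = 6991$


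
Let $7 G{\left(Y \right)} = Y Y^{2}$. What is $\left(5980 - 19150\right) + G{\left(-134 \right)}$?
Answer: $- \frac{2498294}{7} \approx -3.569 \cdot 10^{5}$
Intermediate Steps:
$G{\left(Y \right)} = \frac{Y^{3}}{7}$ ($G{\left(Y \right)} = \frac{Y Y^{2}}{7} = \frac{Y^{3}}{7}$)
$\left(5980 - 19150\right) + G{\left(-134 \right)} = \left(5980 - 19150\right) + \frac{\left(-134\right)^{3}}{7} = \left(5980 - 19150\right) + \frac{1}{7} \left(-2406104\right) = -13170 - \frac{2406104}{7} = - \frac{2498294}{7}$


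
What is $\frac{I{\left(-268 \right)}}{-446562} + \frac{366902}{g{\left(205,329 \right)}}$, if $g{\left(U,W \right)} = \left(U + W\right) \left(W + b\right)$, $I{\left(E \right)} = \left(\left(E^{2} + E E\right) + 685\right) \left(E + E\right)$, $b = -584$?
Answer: $\frac{288072375001}{1689120765} \approx 170.55$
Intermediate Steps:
$I{\left(E \right)} = 2 E \left(685 + 2 E^{2}\right)$ ($I{\left(E \right)} = \left(\left(E^{2} + E^{2}\right) + 685\right) 2 E = \left(2 E^{2} + 685\right) 2 E = \left(685 + 2 E^{2}\right) 2 E = 2 E \left(685 + 2 E^{2}\right)$)
$g{\left(U,W \right)} = \left(-584 + W\right) \left(U + W\right)$ ($g{\left(U,W \right)} = \left(U + W\right) \left(W - 584\right) = \left(U + W\right) \left(-584 + W\right) = \left(-584 + W\right) \left(U + W\right)$)
$\frac{I{\left(-268 \right)}}{-446562} + \frac{366902}{g{\left(205,329 \right)}} = \frac{4 \left(-268\right)^{3} + 1370 \left(-268\right)}{-446562} + \frac{366902}{329^{2} - 119720 - 192136 + 205 \cdot 329} = \left(4 \left(-19248832\right) - 367160\right) \left(- \frac{1}{446562}\right) + \frac{366902}{108241 - 119720 - 192136 + 67445} = \left(-76995328 - 367160\right) \left(- \frac{1}{446562}\right) + \frac{366902}{-136170} = \left(-77362488\right) \left(- \frac{1}{446562}\right) + 366902 \left(- \frac{1}{136170}\right) = \frac{4297916}{24809} - \frac{183451}{68085} = \frac{288072375001}{1689120765}$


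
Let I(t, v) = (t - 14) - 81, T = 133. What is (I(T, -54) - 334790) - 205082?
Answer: -539834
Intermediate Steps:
I(t, v) = -95 + t (I(t, v) = (-14 + t) - 81 = -95 + t)
(I(T, -54) - 334790) - 205082 = ((-95 + 133) - 334790) - 205082 = (38 - 334790) - 205082 = -334752 - 205082 = -539834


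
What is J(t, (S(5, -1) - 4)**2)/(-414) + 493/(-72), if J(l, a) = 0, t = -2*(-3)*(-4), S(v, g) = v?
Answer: -493/72 ≈ -6.8472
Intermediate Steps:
t = -24 (t = 6*(-4) = -24)
J(t, (S(5, -1) - 4)**2)/(-414) + 493/(-72) = 0/(-414) + 493/(-72) = 0*(-1/414) + 493*(-1/72) = 0 - 493/72 = -493/72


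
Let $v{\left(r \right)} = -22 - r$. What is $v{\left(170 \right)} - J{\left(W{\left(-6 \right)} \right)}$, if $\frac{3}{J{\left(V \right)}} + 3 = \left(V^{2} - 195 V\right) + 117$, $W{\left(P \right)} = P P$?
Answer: $- \frac{359039}{1870} \approx -192.0$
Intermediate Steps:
$W{\left(P \right)} = P^{2}$
$J{\left(V \right)} = \frac{3}{114 + V^{2} - 195 V}$ ($J{\left(V \right)} = \frac{3}{-3 + \left(\left(V^{2} - 195 V\right) + 117\right)} = \frac{3}{-3 + \left(117 + V^{2} - 195 V\right)} = \frac{3}{114 + V^{2} - 195 V}$)
$v{\left(170 \right)} - J{\left(W{\left(-6 \right)} \right)} = \left(-22 - 170\right) - \frac{3}{114 + \left(\left(-6\right)^{2}\right)^{2} - 195 \left(-6\right)^{2}} = \left(-22 - 170\right) - \frac{3}{114 + 36^{2} - 7020} = -192 - \frac{3}{114 + 1296 - 7020} = -192 - \frac{3}{-5610} = -192 - 3 \left(- \frac{1}{5610}\right) = -192 - - \frac{1}{1870} = -192 + \frac{1}{1870} = - \frac{359039}{1870}$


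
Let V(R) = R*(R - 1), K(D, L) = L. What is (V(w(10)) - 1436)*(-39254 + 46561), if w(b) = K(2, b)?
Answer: -9835222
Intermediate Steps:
w(b) = b
V(R) = R*(-1 + R)
(V(w(10)) - 1436)*(-39254 + 46561) = (10*(-1 + 10) - 1436)*(-39254 + 46561) = (10*9 - 1436)*7307 = (90 - 1436)*7307 = -1346*7307 = -9835222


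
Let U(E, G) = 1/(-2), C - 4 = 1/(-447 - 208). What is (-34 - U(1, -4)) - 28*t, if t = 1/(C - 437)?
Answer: -2370699/70904 ≈ -33.435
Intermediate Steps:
C = 2619/655 (C = 4 + 1/(-447 - 208) = 4 + 1/(-655) = 4 - 1/655 = 2619/655 ≈ 3.9985)
t = -655/283616 (t = 1/(2619/655 - 437) = 1/(-283616/655) = -655/283616 ≈ -0.0023095)
U(E, G) = -½
(-34 - U(1, -4)) - 28*t = (-34 - 1*(-½)) - 28*(-655/283616) = (-34 + ½) + 4585/70904 = -67/2 + 4585/70904 = -2370699/70904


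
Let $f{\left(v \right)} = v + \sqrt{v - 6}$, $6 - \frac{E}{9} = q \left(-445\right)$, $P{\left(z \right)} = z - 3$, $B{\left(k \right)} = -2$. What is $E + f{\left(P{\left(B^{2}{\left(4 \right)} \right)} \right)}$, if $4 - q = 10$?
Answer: $-23975 + i \sqrt{5} \approx -23975.0 + 2.2361 i$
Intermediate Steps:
$q = -6$ ($q = 4 - 10 = -6$)
$P{\left(z \right)} = -3 + z$ ($P{\left(z \right)} = z - 3 = -3 + z$)
$E = -23976$ ($E = 54 - 9 \left(\left(-6\right) \left(-445\right)\right) = 54 - 24030 = -23976$)
$f{\left(v \right)} = v + \sqrt{-6 + v}$
$E + f{\left(P{\left(B^{2}{\left(4 \right)} \right)} \right)} = -23976 - \left(3 - 4 - \sqrt{-6 - \left(3 - \left(-2\right)^{2}\right)}\right) = -23976 + \left(\left(-3 + 4\right) + \sqrt{-6 + \left(-3 + 4\right)}\right) = -23976 + \left(1 + \sqrt{-6 + 1}\right) = -23976 + \left(1 + \sqrt{-5}\right) = -23976 + \left(1 + i \sqrt{5}\right) = -23975 + i \sqrt{5}$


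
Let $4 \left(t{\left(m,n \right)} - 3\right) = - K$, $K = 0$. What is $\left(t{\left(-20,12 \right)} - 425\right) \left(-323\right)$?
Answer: $136306$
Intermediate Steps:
$t{\left(m,n \right)} = 3$ ($t{\left(m,n \right)} = 3 + \frac{\left(-1\right) 0}{4} = 3 + \frac{1}{4} \cdot 0 = 3 + 0 = 3$)
$\left(t{\left(-20,12 \right)} - 425\right) \left(-323\right) = \left(3 - 425\right) \left(-323\right) = \left(-422\right) \left(-323\right) = 136306$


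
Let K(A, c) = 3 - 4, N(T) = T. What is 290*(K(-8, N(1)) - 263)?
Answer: -76560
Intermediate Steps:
K(A, c) = -1
290*(K(-8, N(1)) - 263) = 290*(-1 - 263) = 290*(-264) = -76560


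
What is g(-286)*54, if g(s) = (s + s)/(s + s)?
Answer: 54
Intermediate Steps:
g(s) = 1 (g(s) = (2*s)/((2*s)) = (2*s)*(1/(2*s)) = 1)
g(-286)*54 = 1*54 = 54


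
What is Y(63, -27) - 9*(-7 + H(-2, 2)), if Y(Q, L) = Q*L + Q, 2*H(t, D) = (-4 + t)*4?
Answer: -1467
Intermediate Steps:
H(t, D) = -8 + 2*t (H(t, D) = ((-4 + t)*4)/2 = (-16 + 4*t)/2 = -8 + 2*t)
Y(Q, L) = Q + L*Q (Y(Q, L) = L*Q + Q = Q + L*Q)
Y(63, -27) - 9*(-7 + H(-2, 2)) = 63*(1 - 27) - 9*(-7 + (-8 + 2*(-2))) = 63*(-26) - 9*(-7 + (-8 - 4)) = -1638 - 9*(-7 - 12) = -1638 - 9*(-19) = -1638 + 171 = -1467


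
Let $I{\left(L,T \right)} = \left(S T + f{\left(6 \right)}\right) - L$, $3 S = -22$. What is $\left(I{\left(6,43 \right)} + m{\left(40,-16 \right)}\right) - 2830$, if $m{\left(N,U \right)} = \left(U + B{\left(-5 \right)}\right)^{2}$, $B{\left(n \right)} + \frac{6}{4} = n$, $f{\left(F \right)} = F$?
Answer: $- \frac{31669}{12} \approx -2639.1$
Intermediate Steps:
$S = - \frac{22}{3}$ ($S = \frac{1}{3} \left(-22\right) = - \frac{22}{3} \approx -7.3333$)
$B{\left(n \right)} = - \frac{3}{2} + n$
$I{\left(L,T \right)} = 6 - L - \frac{22 T}{3}$ ($I{\left(L,T \right)} = \left(- \frac{22 T}{3} + 6\right) - L = \left(6 - \frac{22 T}{3}\right) - L = 6 - L - \frac{22 T}{3}$)
$m{\left(N,U \right)} = \left(- \frac{13}{2} + U\right)^{2}$ ($m{\left(N,U \right)} = \left(U - \frac{13}{2}\right)^{2} = \left(- \frac{13}{2} + U\right)^{2}$)
$\left(I{\left(6,43 \right)} + m{\left(40,-16 \right)}\right) - 2830 = \left(\left(6 - 6 - \frac{946}{3}\right) + \frac{\left(-13 + 2 \left(-16\right)\right)^{2}}{4}\right) - 2830 = \left(\left(6 - 6 - \frac{946}{3}\right) + \frac{\left(-13 - 32\right)^{2}}{4}\right) - 2830 = \left(- \frac{946}{3} + \frac{\left(-45\right)^{2}}{4}\right) - 2830 = \left(- \frac{946}{3} + \frac{1}{4} \cdot 2025\right) - 2830 = \left(- \frac{946}{3} + \frac{2025}{4}\right) - 2830 = \frac{2291}{12} - 2830 = - \frac{31669}{12}$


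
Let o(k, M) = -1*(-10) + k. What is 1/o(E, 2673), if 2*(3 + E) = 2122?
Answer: 1/1068 ≈ 0.00093633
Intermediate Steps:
E = 1058 (E = -3 + (½)*2122 = -3 + 1061 = 1058)
o(k, M) = 10 + k
1/o(E, 2673) = 1/(10 + 1058) = 1/1068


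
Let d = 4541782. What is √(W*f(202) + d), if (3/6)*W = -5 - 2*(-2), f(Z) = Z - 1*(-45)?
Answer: 2*√1135322 ≈ 2131.0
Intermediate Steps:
f(Z) = 45 + Z (f(Z) = Z + 45 = 45 + Z)
W = -2 (W = 2*(-5 - 2*(-2)) = 2*(-5 + 4) = 2*(-1) = -2)
√(W*f(202) + d) = √(-2*(45 + 202) + 4541782) = √(-2*247 + 4541782) = √(-494 + 4541782) = √4541288 = 2*√1135322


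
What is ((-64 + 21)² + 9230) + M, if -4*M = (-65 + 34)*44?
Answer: 11420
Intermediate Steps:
M = 341 (M = -(-65 + 34)*44/4 = -(-31)*44/4 = -¼*(-1364) = 341)
((-64 + 21)² + 9230) + M = ((-64 + 21)² + 9230) + 341 = ((-43)² + 9230) + 341 = (1849 + 9230) + 341 = 11079 + 341 = 11420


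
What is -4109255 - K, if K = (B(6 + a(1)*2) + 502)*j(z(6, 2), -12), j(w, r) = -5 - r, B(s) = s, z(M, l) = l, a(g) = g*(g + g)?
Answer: -4112839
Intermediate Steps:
a(g) = 2*g² (a(g) = g*(2*g) = 2*g²)
K = 3584 (K = ((6 + (2*1²)*2) + 502)*(-5 - 1*(-12)) = ((6 + (2*1)*2) + 502)*(-5 + 12) = ((6 + 2*2) + 502)*7 = ((6 + 4) + 502)*7 = (10 + 502)*7 = 512*7 = 3584)
-4109255 - K = -4109255 - 1*3584 = -4109255 - 3584 = -4112839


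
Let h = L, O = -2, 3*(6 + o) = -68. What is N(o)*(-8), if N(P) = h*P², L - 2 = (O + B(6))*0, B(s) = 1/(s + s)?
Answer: -118336/9 ≈ -13148.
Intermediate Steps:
o = -86/3 (o = -6 + (⅓)*(-68) = -6 - 68/3 = -86/3 ≈ -28.667)
B(s) = 1/(2*s)
L = 2 (L = 2 + (-2 + (½)/6)*0 = 2 + (-2 + (½)*(⅙))*0 = 2 + (-2 + 1/12)*0 = 2 - 23/12*0 = 2 + 0 = 2)
h = 2
N(P) = 2*P²
N(o)*(-8) = (2*(-86/3)²)*(-8) = (2*(7396/9))*(-8) = (14792/9)*(-8) = -118336/9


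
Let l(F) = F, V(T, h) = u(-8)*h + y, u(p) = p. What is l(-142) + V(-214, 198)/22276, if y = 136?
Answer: -791160/5569 ≈ -142.06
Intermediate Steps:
V(T, h) = 136 - 8*h (V(T, h) = -8*h + 136 = 136 - 8*h)
l(-142) + V(-214, 198)/22276 = -142 + (136 - 8*198)/22276 = -142 + (136 - 1584)*(1/22276) = -142 - 1448*1/22276 = -142 - 362/5569 = -791160/5569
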